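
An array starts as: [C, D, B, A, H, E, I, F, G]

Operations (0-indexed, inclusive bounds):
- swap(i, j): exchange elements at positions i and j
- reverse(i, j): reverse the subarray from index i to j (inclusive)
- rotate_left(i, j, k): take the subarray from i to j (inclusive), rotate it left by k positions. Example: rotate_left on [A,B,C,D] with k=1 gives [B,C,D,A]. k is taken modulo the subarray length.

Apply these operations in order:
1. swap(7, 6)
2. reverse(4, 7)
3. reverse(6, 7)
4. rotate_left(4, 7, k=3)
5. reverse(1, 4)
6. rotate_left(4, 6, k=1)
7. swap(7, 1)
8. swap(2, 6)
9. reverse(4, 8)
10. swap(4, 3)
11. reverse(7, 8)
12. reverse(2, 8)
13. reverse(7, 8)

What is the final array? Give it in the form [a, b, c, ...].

Answer: [C, H, F, I, A, E, B, D, G]

Derivation:
After 1 (swap(7, 6)): [C, D, B, A, H, E, F, I, G]
After 2 (reverse(4, 7)): [C, D, B, A, I, F, E, H, G]
After 3 (reverse(6, 7)): [C, D, B, A, I, F, H, E, G]
After 4 (rotate_left(4, 7, k=3)): [C, D, B, A, E, I, F, H, G]
After 5 (reverse(1, 4)): [C, E, A, B, D, I, F, H, G]
After 6 (rotate_left(4, 6, k=1)): [C, E, A, B, I, F, D, H, G]
After 7 (swap(7, 1)): [C, H, A, B, I, F, D, E, G]
After 8 (swap(2, 6)): [C, H, D, B, I, F, A, E, G]
After 9 (reverse(4, 8)): [C, H, D, B, G, E, A, F, I]
After 10 (swap(4, 3)): [C, H, D, G, B, E, A, F, I]
After 11 (reverse(7, 8)): [C, H, D, G, B, E, A, I, F]
After 12 (reverse(2, 8)): [C, H, F, I, A, E, B, G, D]
After 13 (reverse(7, 8)): [C, H, F, I, A, E, B, D, G]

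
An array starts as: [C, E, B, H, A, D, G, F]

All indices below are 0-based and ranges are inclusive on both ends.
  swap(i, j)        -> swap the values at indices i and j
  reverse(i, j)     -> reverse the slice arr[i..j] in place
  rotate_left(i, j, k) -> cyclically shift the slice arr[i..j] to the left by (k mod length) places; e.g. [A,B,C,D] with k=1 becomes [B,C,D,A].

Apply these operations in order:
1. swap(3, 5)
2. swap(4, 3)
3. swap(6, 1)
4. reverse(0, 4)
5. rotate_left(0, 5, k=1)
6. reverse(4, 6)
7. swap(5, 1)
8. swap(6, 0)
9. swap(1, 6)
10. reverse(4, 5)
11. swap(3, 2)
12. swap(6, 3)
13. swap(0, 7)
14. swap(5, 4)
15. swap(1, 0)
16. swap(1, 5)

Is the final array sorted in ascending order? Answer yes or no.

Answer: yes

Derivation:
After 1 (swap(3, 5)): [C, E, B, D, A, H, G, F]
After 2 (swap(4, 3)): [C, E, B, A, D, H, G, F]
After 3 (swap(6, 1)): [C, G, B, A, D, H, E, F]
After 4 (reverse(0, 4)): [D, A, B, G, C, H, E, F]
After 5 (rotate_left(0, 5, k=1)): [A, B, G, C, H, D, E, F]
After 6 (reverse(4, 6)): [A, B, G, C, E, D, H, F]
After 7 (swap(5, 1)): [A, D, G, C, E, B, H, F]
After 8 (swap(6, 0)): [H, D, G, C, E, B, A, F]
After 9 (swap(1, 6)): [H, A, G, C, E, B, D, F]
After 10 (reverse(4, 5)): [H, A, G, C, B, E, D, F]
After 11 (swap(3, 2)): [H, A, C, G, B, E, D, F]
After 12 (swap(6, 3)): [H, A, C, D, B, E, G, F]
After 13 (swap(0, 7)): [F, A, C, D, B, E, G, H]
After 14 (swap(5, 4)): [F, A, C, D, E, B, G, H]
After 15 (swap(1, 0)): [A, F, C, D, E, B, G, H]
After 16 (swap(1, 5)): [A, B, C, D, E, F, G, H]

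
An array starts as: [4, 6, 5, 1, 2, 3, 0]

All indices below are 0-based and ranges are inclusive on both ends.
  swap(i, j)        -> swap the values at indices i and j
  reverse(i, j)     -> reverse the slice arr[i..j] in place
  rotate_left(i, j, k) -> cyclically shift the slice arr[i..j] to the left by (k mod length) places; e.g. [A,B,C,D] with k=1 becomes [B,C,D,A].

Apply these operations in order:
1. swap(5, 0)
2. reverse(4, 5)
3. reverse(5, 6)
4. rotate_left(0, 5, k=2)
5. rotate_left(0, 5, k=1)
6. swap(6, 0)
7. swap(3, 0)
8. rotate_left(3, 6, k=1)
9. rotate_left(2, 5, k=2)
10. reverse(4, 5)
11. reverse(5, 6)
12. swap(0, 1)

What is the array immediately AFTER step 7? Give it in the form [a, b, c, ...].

Answer: [3, 4, 0, 2, 6, 5, 1]

Derivation:
After 1 (swap(5, 0)): [3, 6, 5, 1, 2, 4, 0]
After 2 (reverse(4, 5)): [3, 6, 5, 1, 4, 2, 0]
After 3 (reverse(5, 6)): [3, 6, 5, 1, 4, 0, 2]
After 4 (rotate_left(0, 5, k=2)): [5, 1, 4, 0, 3, 6, 2]
After 5 (rotate_left(0, 5, k=1)): [1, 4, 0, 3, 6, 5, 2]
After 6 (swap(6, 0)): [2, 4, 0, 3, 6, 5, 1]
After 7 (swap(3, 0)): [3, 4, 0, 2, 6, 5, 1]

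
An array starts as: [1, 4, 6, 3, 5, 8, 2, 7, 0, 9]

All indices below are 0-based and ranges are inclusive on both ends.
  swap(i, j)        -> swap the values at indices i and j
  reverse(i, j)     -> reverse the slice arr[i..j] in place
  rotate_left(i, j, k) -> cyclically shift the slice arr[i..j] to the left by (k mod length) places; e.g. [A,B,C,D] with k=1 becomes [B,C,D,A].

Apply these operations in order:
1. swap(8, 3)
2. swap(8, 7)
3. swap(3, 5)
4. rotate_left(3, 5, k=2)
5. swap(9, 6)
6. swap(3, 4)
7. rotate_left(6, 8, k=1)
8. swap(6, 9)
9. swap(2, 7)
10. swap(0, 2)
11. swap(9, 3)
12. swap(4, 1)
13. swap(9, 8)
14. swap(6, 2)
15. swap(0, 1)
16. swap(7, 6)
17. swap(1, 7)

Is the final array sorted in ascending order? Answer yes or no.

After 1 (swap(8, 3)): [1, 4, 6, 0, 5, 8, 2, 7, 3, 9]
After 2 (swap(8, 7)): [1, 4, 6, 0, 5, 8, 2, 3, 7, 9]
After 3 (swap(3, 5)): [1, 4, 6, 8, 5, 0, 2, 3, 7, 9]
After 4 (rotate_left(3, 5, k=2)): [1, 4, 6, 0, 8, 5, 2, 3, 7, 9]
After 5 (swap(9, 6)): [1, 4, 6, 0, 8, 5, 9, 3, 7, 2]
After 6 (swap(3, 4)): [1, 4, 6, 8, 0, 5, 9, 3, 7, 2]
After 7 (rotate_left(6, 8, k=1)): [1, 4, 6, 8, 0, 5, 3, 7, 9, 2]
After 8 (swap(6, 9)): [1, 4, 6, 8, 0, 5, 2, 7, 9, 3]
After 9 (swap(2, 7)): [1, 4, 7, 8, 0, 5, 2, 6, 9, 3]
After 10 (swap(0, 2)): [7, 4, 1, 8, 0, 5, 2, 6, 9, 3]
After 11 (swap(9, 3)): [7, 4, 1, 3, 0, 5, 2, 6, 9, 8]
After 12 (swap(4, 1)): [7, 0, 1, 3, 4, 5, 2, 6, 9, 8]
After 13 (swap(9, 8)): [7, 0, 1, 3, 4, 5, 2, 6, 8, 9]
After 14 (swap(6, 2)): [7, 0, 2, 3, 4, 5, 1, 6, 8, 9]
After 15 (swap(0, 1)): [0, 7, 2, 3, 4, 5, 1, 6, 8, 9]
After 16 (swap(7, 6)): [0, 7, 2, 3, 4, 5, 6, 1, 8, 9]
After 17 (swap(1, 7)): [0, 1, 2, 3, 4, 5, 6, 7, 8, 9]

Answer: yes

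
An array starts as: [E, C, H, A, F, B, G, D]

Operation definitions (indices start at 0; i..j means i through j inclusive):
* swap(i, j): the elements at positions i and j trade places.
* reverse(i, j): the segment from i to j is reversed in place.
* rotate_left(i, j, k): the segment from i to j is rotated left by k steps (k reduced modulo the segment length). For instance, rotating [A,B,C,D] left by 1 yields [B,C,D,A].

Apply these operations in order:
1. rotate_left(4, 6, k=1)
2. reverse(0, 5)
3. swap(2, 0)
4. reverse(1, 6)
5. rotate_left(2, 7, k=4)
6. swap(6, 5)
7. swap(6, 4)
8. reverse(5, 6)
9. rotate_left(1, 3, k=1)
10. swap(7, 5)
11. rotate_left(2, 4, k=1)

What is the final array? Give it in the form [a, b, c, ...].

Answer: [A, B, F, C, D, G, H, E]

Derivation:
After 1 (rotate_left(4, 6, k=1)): [E, C, H, A, B, G, F, D]
After 2 (reverse(0, 5)): [G, B, A, H, C, E, F, D]
After 3 (swap(2, 0)): [A, B, G, H, C, E, F, D]
After 4 (reverse(1, 6)): [A, F, E, C, H, G, B, D]
After 5 (rotate_left(2, 7, k=4)): [A, F, B, D, E, C, H, G]
After 6 (swap(6, 5)): [A, F, B, D, E, H, C, G]
After 7 (swap(6, 4)): [A, F, B, D, C, H, E, G]
After 8 (reverse(5, 6)): [A, F, B, D, C, E, H, G]
After 9 (rotate_left(1, 3, k=1)): [A, B, D, F, C, E, H, G]
After 10 (swap(7, 5)): [A, B, D, F, C, G, H, E]
After 11 (rotate_left(2, 4, k=1)): [A, B, F, C, D, G, H, E]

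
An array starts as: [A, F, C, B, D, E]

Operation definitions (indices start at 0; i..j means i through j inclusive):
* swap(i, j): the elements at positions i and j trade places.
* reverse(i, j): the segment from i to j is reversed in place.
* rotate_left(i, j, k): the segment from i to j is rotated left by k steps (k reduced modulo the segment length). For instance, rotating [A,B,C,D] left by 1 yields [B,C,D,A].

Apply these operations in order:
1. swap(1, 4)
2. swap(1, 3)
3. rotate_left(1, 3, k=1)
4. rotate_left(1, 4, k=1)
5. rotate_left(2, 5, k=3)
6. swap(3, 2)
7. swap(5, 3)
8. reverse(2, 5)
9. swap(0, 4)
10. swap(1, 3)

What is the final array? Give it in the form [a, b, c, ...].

Answer: [C, F, E, D, A, B]

Derivation:
After 1 (swap(1, 4)): [A, D, C, B, F, E]
After 2 (swap(1, 3)): [A, B, C, D, F, E]
After 3 (rotate_left(1, 3, k=1)): [A, C, D, B, F, E]
After 4 (rotate_left(1, 4, k=1)): [A, D, B, F, C, E]
After 5 (rotate_left(2, 5, k=3)): [A, D, E, B, F, C]
After 6 (swap(3, 2)): [A, D, B, E, F, C]
After 7 (swap(5, 3)): [A, D, B, C, F, E]
After 8 (reverse(2, 5)): [A, D, E, F, C, B]
After 9 (swap(0, 4)): [C, D, E, F, A, B]
After 10 (swap(1, 3)): [C, F, E, D, A, B]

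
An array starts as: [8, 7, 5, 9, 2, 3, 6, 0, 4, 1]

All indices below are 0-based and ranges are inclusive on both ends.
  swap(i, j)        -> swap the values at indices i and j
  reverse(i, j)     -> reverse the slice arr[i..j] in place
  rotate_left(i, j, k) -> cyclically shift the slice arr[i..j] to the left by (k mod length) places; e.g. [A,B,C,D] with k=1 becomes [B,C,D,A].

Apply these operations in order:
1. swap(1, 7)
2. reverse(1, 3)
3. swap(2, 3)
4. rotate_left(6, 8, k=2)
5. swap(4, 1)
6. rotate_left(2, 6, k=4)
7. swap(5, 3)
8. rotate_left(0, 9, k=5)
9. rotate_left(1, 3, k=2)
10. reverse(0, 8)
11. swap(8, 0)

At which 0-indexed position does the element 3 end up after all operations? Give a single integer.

Answer: 6

Derivation:
After 1 (swap(1, 7)): [8, 0, 5, 9, 2, 3, 6, 7, 4, 1]
After 2 (reverse(1, 3)): [8, 9, 5, 0, 2, 3, 6, 7, 4, 1]
After 3 (swap(2, 3)): [8, 9, 0, 5, 2, 3, 6, 7, 4, 1]
After 4 (rotate_left(6, 8, k=2)): [8, 9, 0, 5, 2, 3, 4, 6, 7, 1]
After 5 (swap(4, 1)): [8, 2, 0, 5, 9, 3, 4, 6, 7, 1]
After 6 (rotate_left(2, 6, k=4)): [8, 2, 4, 0, 5, 9, 3, 6, 7, 1]
After 7 (swap(5, 3)): [8, 2, 4, 9, 5, 0, 3, 6, 7, 1]
After 8 (rotate_left(0, 9, k=5)): [0, 3, 6, 7, 1, 8, 2, 4, 9, 5]
After 9 (rotate_left(1, 3, k=2)): [0, 7, 3, 6, 1, 8, 2, 4, 9, 5]
After 10 (reverse(0, 8)): [9, 4, 2, 8, 1, 6, 3, 7, 0, 5]
After 11 (swap(8, 0)): [0, 4, 2, 8, 1, 6, 3, 7, 9, 5]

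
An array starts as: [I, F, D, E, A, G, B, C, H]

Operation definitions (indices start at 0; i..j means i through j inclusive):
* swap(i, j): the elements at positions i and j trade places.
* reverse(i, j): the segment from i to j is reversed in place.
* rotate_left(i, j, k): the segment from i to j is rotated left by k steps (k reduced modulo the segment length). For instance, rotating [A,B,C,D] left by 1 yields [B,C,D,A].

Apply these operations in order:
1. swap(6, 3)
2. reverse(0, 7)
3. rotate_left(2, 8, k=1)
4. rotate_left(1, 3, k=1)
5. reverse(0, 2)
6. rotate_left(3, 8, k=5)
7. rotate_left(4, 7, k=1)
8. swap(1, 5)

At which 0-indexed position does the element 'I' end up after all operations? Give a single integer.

After 1 (swap(6, 3)): [I, F, D, B, A, G, E, C, H]
After 2 (reverse(0, 7)): [C, E, G, A, B, D, F, I, H]
After 3 (rotate_left(2, 8, k=1)): [C, E, A, B, D, F, I, H, G]
After 4 (rotate_left(1, 3, k=1)): [C, A, B, E, D, F, I, H, G]
After 5 (reverse(0, 2)): [B, A, C, E, D, F, I, H, G]
After 6 (rotate_left(3, 8, k=5)): [B, A, C, G, E, D, F, I, H]
After 7 (rotate_left(4, 7, k=1)): [B, A, C, G, D, F, I, E, H]
After 8 (swap(1, 5)): [B, F, C, G, D, A, I, E, H]

Answer: 6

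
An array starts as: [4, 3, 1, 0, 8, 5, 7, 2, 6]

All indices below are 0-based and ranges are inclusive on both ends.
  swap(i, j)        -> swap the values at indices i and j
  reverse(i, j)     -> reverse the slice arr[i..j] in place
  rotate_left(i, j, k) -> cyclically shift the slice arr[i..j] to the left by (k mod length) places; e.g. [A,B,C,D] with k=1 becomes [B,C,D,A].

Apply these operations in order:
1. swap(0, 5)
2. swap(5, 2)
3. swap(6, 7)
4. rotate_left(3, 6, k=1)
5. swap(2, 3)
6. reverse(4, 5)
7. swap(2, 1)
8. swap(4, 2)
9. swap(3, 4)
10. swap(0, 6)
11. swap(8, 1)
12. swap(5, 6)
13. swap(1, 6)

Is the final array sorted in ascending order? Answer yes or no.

Answer: yes

Derivation:
After 1 (swap(0, 5)): [5, 3, 1, 0, 8, 4, 7, 2, 6]
After 2 (swap(5, 2)): [5, 3, 4, 0, 8, 1, 7, 2, 6]
After 3 (swap(6, 7)): [5, 3, 4, 0, 8, 1, 2, 7, 6]
After 4 (rotate_left(3, 6, k=1)): [5, 3, 4, 8, 1, 2, 0, 7, 6]
After 5 (swap(2, 3)): [5, 3, 8, 4, 1, 2, 0, 7, 6]
After 6 (reverse(4, 5)): [5, 3, 8, 4, 2, 1, 0, 7, 6]
After 7 (swap(2, 1)): [5, 8, 3, 4, 2, 1, 0, 7, 6]
After 8 (swap(4, 2)): [5, 8, 2, 4, 3, 1, 0, 7, 6]
After 9 (swap(3, 4)): [5, 8, 2, 3, 4, 1, 0, 7, 6]
After 10 (swap(0, 6)): [0, 8, 2, 3, 4, 1, 5, 7, 6]
After 11 (swap(8, 1)): [0, 6, 2, 3, 4, 1, 5, 7, 8]
After 12 (swap(5, 6)): [0, 6, 2, 3, 4, 5, 1, 7, 8]
After 13 (swap(1, 6)): [0, 1, 2, 3, 4, 5, 6, 7, 8]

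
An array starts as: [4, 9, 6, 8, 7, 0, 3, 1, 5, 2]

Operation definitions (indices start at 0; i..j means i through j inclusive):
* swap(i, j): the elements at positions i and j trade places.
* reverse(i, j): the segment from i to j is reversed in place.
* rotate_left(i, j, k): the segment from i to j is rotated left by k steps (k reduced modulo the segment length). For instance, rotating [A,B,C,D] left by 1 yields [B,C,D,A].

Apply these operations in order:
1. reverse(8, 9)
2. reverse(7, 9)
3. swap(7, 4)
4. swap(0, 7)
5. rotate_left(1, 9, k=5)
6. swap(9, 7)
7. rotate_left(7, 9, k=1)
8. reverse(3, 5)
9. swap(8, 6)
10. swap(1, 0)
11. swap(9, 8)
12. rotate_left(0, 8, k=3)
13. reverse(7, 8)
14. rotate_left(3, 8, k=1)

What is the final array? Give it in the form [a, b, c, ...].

Answer: [9, 1, 2, 5, 0, 3, 4, 7, 8, 6]

Derivation:
After 1 (reverse(8, 9)): [4, 9, 6, 8, 7, 0, 3, 1, 2, 5]
After 2 (reverse(7, 9)): [4, 9, 6, 8, 7, 0, 3, 5, 2, 1]
After 3 (swap(7, 4)): [4, 9, 6, 8, 5, 0, 3, 7, 2, 1]
After 4 (swap(0, 7)): [7, 9, 6, 8, 5, 0, 3, 4, 2, 1]
After 5 (rotate_left(1, 9, k=5)): [7, 3, 4, 2, 1, 9, 6, 8, 5, 0]
After 6 (swap(9, 7)): [7, 3, 4, 2, 1, 9, 6, 0, 5, 8]
After 7 (rotate_left(7, 9, k=1)): [7, 3, 4, 2, 1, 9, 6, 5, 8, 0]
After 8 (reverse(3, 5)): [7, 3, 4, 9, 1, 2, 6, 5, 8, 0]
After 9 (swap(8, 6)): [7, 3, 4, 9, 1, 2, 8, 5, 6, 0]
After 10 (swap(1, 0)): [3, 7, 4, 9, 1, 2, 8, 5, 6, 0]
After 11 (swap(9, 8)): [3, 7, 4, 9, 1, 2, 8, 5, 0, 6]
After 12 (rotate_left(0, 8, k=3)): [9, 1, 2, 8, 5, 0, 3, 7, 4, 6]
After 13 (reverse(7, 8)): [9, 1, 2, 8, 5, 0, 3, 4, 7, 6]
After 14 (rotate_left(3, 8, k=1)): [9, 1, 2, 5, 0, 3, 4, 7, 8, 6]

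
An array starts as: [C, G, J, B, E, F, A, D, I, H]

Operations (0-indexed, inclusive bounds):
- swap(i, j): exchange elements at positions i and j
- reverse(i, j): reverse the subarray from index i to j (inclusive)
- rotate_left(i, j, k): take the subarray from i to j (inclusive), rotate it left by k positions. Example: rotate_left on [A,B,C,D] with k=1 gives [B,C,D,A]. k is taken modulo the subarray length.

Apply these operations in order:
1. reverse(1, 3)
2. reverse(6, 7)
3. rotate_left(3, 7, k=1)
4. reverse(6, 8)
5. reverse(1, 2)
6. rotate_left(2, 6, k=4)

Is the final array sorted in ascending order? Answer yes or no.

After 1 (reverse(1, 3)): [C, B, J, G, E, F, A, D, I, H]
After 2 (reverse(6, 7)): [C, B, J, G, E, F, D, A, I, H]
After 3 (rotate_left(3, 7, k=1)): [C, B, J, E, F, D, A, G, I, H]
After 4 (reverse(6, 8)): [C, B, J, E, F, D, I, G, A, H]
After 5 (reverse(1, 2)): [C, J, B, E, F, D, I, G, A, H]
After 6 (rotate_left(2, 6, k=4)): [C, J, I, B, E, F, D, G, A, H]

Answer: no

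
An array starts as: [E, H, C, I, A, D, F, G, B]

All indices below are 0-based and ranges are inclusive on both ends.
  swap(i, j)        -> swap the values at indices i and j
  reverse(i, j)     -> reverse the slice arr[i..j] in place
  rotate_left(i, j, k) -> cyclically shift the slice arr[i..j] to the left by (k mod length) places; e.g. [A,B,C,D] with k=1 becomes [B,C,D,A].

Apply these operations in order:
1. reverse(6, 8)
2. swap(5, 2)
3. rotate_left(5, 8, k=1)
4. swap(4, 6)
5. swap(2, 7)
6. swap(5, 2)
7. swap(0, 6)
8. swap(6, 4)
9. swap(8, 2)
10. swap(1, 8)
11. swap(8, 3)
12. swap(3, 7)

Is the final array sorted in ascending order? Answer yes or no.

After 1 (reverse(6, 8)): [E, H, C, I, A, D, B, G, F]
After 2 (swap(5, 2)): [E, H, D, I, A, C, B, G, F]
After 3 (rotate_left(5, 8, k=1)): [E, H, D, I, A, B, G, F, C]
After 4 (swap(4, 6)): [E, H, D, I, G, B, A, F, C]
After 5 (swap(2, 7)): [E, H, F, I, G, B, A, D, C]
After 6 (swap(5, 2)): [E, H, B, I, G, F, A, D, C]
After 7 (swap(0, 6)): [A, H, B, I, G, F, E, D, C]
After 8 (swap(6, 4)): [A, H, B, I, E, F, G, D, C]
After 9 (swap(8, 2)): [A, H, C, I, E, F, G, D, B]
After 10 (swap(1, 8)): [A, B, C, I, E, F, G, D, H]
After 11 (swap(8, 3)): [A, B, C, H, E, F, G, D, I]
After 12 (swap(3, 7)): [A, B, C, D, E, F, G, H, I]

Answer: yes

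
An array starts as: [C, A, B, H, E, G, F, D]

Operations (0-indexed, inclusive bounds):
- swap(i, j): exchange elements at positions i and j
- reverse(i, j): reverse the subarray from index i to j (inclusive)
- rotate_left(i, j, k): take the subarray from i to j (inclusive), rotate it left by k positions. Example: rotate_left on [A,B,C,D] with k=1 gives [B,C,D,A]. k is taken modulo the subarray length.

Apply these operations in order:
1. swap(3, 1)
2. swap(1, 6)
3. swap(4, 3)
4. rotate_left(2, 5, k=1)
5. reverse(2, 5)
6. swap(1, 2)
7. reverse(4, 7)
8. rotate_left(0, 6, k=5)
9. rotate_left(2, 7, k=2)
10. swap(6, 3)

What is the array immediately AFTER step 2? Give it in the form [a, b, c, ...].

Answer: [C, F, B, A, E, G, H, D]

Derivation:
After 1 (swap(3, 1)): [C, H, B, A, E, G, F, D]
After 2 (swap(1, 6)): [C, F, B, A, E, G, H, D]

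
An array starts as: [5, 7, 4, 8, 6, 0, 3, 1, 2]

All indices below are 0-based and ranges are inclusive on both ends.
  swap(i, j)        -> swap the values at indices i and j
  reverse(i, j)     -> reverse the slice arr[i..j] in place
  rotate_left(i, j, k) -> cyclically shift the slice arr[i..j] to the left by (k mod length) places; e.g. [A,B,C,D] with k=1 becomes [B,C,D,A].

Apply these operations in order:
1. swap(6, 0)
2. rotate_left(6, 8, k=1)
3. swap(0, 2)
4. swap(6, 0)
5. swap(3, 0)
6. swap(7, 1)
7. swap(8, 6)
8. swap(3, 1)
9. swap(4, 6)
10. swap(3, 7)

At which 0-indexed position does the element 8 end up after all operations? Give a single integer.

Answer: 0

Derivation:
After 1 (swap(6, 0)): [3, 7, 4, 8, 6, 0, 5, 1, 2]
After 2 (rotate_left(6, 8, k=1)): [3, 7, 4, 8, 6, 0, 1, 2, 5]
After 3 (swap(0, 2)): [4, 7, 3, 8, 6, 0, 1, 2, 5]
After 4 (swap(6, 0)): [1, 7, 3, 8, 6, 0, 4, 2, 5]
After 5 (swap(3, 0)): [8, 7, 3, 1, 6, 0, 4, 2, 5]
After 6 (swap(7, 1)): [8, 2, 3, 1, 6, 0, 4, 7, 5]
After 7 (swap(8, 6)): [8, 2, 3, 1, 6, 0, 5, 7, 4]
After 8 (swap(3, 1)): [8, 1, 3, 2, 6, 0, 5, 7, 4]
After 9 (swap(4, 6)): [8, 1, 3, 2, 5, 0, 6, 7, 4]
After 10 (swap(3, 7)): [8, 1, 3, 7, 5, 0, 6, 2, 4]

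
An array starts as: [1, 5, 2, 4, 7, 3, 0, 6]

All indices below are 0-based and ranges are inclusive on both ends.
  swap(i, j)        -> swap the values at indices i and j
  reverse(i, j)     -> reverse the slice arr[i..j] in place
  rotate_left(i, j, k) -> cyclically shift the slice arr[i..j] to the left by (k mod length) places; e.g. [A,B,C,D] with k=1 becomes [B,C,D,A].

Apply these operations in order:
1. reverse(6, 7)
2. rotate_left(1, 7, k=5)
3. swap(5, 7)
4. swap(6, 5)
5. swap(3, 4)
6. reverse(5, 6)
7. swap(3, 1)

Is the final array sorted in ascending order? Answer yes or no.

After 1 (reverse(6, 7)): [1, 5, 2, 4, 7, 3, 6, 0]
After 2 (rotate_left(1, 7, k=5)): [1, 6, 0, 5, 2, 4, 7, 3]
After 3 (swap(5, 7)): [1, 6, 0, 5, 2, 3, 7, 4]
After 4 (swap(6, 5)): [1, 6, 0, 5, 2, 7, 3, 4]
After 5 (swap(3, 4)): [1, 6, 0, 2, 5, 7, 3, 4]
After 6 (reverse(5, 6)): [1, 6, 0, 2, 5, 3, 7, 4]
After 7 (swap(3, 1)): [1, 2, 0, 6, 5, 3, 7, 4]

Answer: no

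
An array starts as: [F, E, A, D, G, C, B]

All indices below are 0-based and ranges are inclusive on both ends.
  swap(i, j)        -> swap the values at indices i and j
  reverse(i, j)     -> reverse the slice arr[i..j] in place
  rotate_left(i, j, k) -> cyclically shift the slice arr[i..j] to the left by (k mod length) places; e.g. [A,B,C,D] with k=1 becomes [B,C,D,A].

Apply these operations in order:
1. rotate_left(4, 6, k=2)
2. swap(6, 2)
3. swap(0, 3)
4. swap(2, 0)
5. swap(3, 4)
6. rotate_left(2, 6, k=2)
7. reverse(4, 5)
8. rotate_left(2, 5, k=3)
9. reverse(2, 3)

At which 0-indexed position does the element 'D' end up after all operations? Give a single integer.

Answer: 5

Derivation:
After 1 (rotate_left(4, 6, k=2)): [F, E, A, D, B, G, C]
After 2 (swap(6, 2)): [F, E, C, D, B, G, A]
After 3 (swap(0, 3)): [D, E, C, F, B, G, A]
After 4 (swap(2, 0)): [C, E, D, F, B, G, A]
After 5 (swap(3, 4)): [C, E, D, B, F, G, A]
After 6 (rotate_left(2, 6, k=2)): [C, E, F, G, A, D, B]
After 7 (reverse(4, 5)): [C, E, F, G, D, A, B]
After 8 (rotate_left(2, 5, k=3)): [C, E, A, F, G, D, B]
After 9 (reverse(2, 3)): [C, E, F, A, G, D, B]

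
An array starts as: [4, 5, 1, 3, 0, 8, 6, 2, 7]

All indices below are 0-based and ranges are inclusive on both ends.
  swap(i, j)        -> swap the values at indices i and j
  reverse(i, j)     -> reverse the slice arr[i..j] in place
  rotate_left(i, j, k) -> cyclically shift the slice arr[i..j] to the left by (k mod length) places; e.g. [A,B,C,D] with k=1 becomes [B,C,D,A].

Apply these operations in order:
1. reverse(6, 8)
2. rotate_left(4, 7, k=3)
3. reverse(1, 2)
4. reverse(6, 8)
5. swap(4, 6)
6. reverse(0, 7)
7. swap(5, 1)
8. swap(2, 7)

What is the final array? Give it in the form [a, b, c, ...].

After 1 (reverse(6, 8)): [4, 5, 1, 3, 0, 8, 7, 2, 6]
After 2 (rotate_left(4, 7, k=3)): [4, 5, 1, 3, 2, 0, 8, 7, 6]
After 3 (reverse(1, 2)): [4, 1, 5, 3, 2, 0, 8, 7, 6]
After 4 (reverse(6, 8)): [4, 1, 5, 3, 2, 0, 6, 7, 8]
After 5 (swap(4, 6)): [4, 1, 5, 3, 6, 0, 2, 7, 8]
After 6 (reverse(0, 7)): [7, 2, 0, 6, 3, 5, 1, 4, 8]
After 7 (swap(5, 1)): [7, 5, 0, 6, 3, 2, 1, 4, 8]
After 8 (swap(2, 7)): [7, 5, 4, 6, 3, 2, 1, 0, 8]

Answer: [7, 5, 4, 6, 3, 2, 1, 0, 8]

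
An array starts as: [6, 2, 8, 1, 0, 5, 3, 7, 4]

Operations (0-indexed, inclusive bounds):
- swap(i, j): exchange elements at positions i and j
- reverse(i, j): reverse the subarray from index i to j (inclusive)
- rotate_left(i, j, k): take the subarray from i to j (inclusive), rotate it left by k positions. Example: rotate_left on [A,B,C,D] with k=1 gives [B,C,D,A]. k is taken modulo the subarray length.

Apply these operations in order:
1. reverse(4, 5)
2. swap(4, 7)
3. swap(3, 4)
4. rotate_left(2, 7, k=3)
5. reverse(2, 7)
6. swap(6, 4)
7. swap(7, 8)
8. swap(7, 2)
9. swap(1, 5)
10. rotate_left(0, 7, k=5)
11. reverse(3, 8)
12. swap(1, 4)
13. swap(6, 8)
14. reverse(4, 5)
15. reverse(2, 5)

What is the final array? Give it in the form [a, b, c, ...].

After 1 (reverse(4, 5)): [6, 2, 8, 1, 5, 0, 3, 7, 4]
After 2 (swap(4, 7)): [6, 2, 8, 1, 7, 0, 3, 5, 4]
After 3 (swap(3, 4)): [6, 2, 8, 7, 1, 0, 3, 5, 4]
After 4 (rotate_left(2, 7, k=3)): [6, 2, 0, 3, 5, 8, 7, 1, 4]
After 5 (reverse(2, 7)): [6, 2, 1, 7, 8, 5, 3, 0, 4]
After 6 (swap(6, 4)): [6, 2, 1, 7, 3, 5, 8, 0, 4]
After 7 (swap(7, 8)): [6, 2, 1, 7, 3, 5, 8, 4, 0]
After 8 (swap(7, 2)): [6, 2, 4, 7, 3, 5, 8, 1, 0]
After 9 (swap(1, 5)): [6, 5, 4, 7, 3, 2, 8, 1, 0]
After 10 (rotate_left(0, 7, k=5)): [2, 8, 1, 6, 5, 4, 7, 3, 0]
After 11 (reverse(3, 8)): [2, 8, 1, 0, 3, 7, 4, 5, 6]
After 12 (swap(1, 4)): [2, 3, 1, 0, 8, 7, 4, 5, 6]
After 13 (swap(6, 8)): [2, 3, 1, 0, 8, 7, 6, 5, 4]
After 14 (reverse(4, 5)): [2, 3, 1, 0, 7, 8, 6, 5, 4]
After 15 (reverse(2, 5)): [2, 3, 8, 7, 0, 1, 6, 5, 4]

Answer: [2, 3, 8, 7, 0, 1, 6, 5, 4]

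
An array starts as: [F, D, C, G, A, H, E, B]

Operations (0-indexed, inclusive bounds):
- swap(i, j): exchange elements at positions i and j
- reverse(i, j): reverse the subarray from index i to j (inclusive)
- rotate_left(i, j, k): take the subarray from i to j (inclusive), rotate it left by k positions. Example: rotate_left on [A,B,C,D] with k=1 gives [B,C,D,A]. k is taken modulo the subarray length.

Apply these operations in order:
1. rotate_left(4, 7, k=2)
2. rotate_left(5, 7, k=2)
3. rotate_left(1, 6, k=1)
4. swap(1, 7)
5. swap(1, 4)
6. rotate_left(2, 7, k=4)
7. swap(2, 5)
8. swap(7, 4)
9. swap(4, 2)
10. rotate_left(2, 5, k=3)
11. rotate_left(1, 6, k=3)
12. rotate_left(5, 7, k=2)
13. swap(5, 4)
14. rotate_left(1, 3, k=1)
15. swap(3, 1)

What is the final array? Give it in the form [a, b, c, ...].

Answer: [F, C, A, E, G, H, D, B]

Derivation:
After 1 (rotate_left(4, 7, k=2)): [F, D, C, G, E, B, A, H]
After 2 (rotate_left(5, 7, k=2)): [F, D, C, G, E, H, B, A]
After 3 (rotate_left(1, 6, k=1)): [F, C, G, E, H, B, D, A]
After 4 (swap(1, 7)): [F, A, G, E, H, B, D, C]
After 5 (swap(1, 4)): [F, H, G, E, A, B, D, C]
After 6 (rotate_left(2, 7, k=4)): [F, H, D, C, G, E, A, B]
After 7 (swap(2, 5)): [F, H, E, C, G, D, A, B]
After 8 (swap(7, 4)): [F, H, E, C, B, D, A, G]
After 9 (swap(4, 2)): [F, H, B, C, E, D, A, G]
After 10 (rotate_left(2, 5, k=3)): [F, H, D, B, C, E, A, G]
After 11 (rotate_left(1, 6, k=3)): [F, C, E, A, H, D, B, G]
After 12 (rotate_left(5, 7, k=2)): [F, C, E, A, H, G, D, B]
After 13 (swap(5, 4)): [F, C, E, A, G, H, D, B]
After 14 (rotate_left(1, 3, k=1)): [F, E, A, C, G, H, D, B]
After 15 (swap(3, 1)): [F, C, A, E, G, H, D, B]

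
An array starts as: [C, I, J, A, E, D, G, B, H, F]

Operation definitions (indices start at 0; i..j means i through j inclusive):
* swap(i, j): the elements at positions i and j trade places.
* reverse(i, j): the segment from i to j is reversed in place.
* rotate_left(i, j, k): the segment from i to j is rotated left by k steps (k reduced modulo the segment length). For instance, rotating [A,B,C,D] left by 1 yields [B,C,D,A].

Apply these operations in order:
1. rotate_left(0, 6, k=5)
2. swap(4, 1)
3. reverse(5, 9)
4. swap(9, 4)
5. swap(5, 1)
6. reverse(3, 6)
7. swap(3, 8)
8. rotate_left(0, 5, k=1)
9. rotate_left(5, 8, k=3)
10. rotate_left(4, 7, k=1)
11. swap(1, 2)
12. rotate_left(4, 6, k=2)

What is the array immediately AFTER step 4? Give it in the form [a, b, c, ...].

After 1 (rotate_left(0, 6, k=5)): [D, G, C, I, J, A, E, B, H, F]
After 2 (swap(4, 1)): [D, J, C, I, G, A, E, B, H, F]
After 3 (reverse(5, 9)): [D, J, C, I, G, F, H, B, E, A]
After 4 (swap(9, 4)): [D, J, C, I, A, F, H, B, E, G]

Answer: [D, J, C, I, A, F, H, B, E, G]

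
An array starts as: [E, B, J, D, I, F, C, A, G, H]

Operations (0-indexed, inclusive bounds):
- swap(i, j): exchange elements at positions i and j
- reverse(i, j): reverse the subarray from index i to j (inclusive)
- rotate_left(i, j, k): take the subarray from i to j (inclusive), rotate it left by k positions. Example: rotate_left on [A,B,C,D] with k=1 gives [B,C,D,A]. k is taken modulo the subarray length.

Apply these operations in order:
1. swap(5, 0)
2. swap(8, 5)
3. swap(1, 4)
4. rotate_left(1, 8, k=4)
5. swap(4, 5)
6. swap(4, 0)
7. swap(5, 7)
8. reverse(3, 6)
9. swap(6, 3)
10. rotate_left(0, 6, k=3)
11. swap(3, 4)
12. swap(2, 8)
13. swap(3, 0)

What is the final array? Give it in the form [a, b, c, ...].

Answer: [I, D, B, A, J, G, C, E, F, H]

Derivation:
After 1 (swap(5, 0)): [F, B, J, D, I, E, C, A, G, H]
After 2 (swap(8, 5)): [F, B, J, D, I, G, C, A, E, H]
After 3 (swap(1, 4)): [F, I, J, D, B, G, C, A, E, H]
After 4 (rotate_left(1, 8, k=4)): [F, G, C, A, E, I, J, D, B, H]
After 5 (swap(4, 5)): [F, G, C, A, I, E, J, D, B, H]
After 6 (swap(4, 0)): [I, G, C, A, F, E, J, D, B, H]
After 7 (swap(5, 7)): [I, G, C, A, F, D, J, E, B, H]
After 8 (reverse(3, 6)): [I, G, C, J, D, F, A, E, B, H]
After 9 (swap(6, 3)): [I, G, C, A, D, F, J, E, B, H]
After 10 (rotate_left(0, 6, k=3)): [A, D, F, J, I, G, C, E, B, H]
After 11 (swap(3, 4)): [A, D, F, I, J, G, C, E, B, H]
After 12 (swap(2, 8)): [A, D, B, I, J, G, C, E, F, H]
After 13 (swap(3, 0)): [I, D, B, A, J, G, C, E, F, H]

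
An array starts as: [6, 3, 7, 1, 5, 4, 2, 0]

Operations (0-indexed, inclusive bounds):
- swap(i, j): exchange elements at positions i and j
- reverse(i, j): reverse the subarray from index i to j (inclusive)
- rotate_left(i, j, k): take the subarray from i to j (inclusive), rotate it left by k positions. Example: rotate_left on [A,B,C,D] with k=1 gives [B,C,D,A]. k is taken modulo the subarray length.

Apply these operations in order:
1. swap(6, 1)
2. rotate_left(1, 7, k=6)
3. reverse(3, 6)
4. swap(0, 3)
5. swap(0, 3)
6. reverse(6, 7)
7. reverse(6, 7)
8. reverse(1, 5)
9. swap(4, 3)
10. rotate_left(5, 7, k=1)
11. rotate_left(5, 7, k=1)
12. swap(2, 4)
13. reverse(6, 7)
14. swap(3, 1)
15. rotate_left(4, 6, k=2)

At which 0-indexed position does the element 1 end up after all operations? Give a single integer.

Answer: 3

Derivation:
After 1 (swap(6, 1)): [6, 2, 7, 1, 5, 4, 3, 0]
After 2 (rotate_left(1, 7, k=6)): [6, 0, 2, 7, 1, 5, 4, 3]
After 3 (reverse(3, 6)): [6, 0, 2, 4, 5, 1, 7, 3]
After 4 (swap(0, 3)): [4, 0, 2, 6, 5, 1, 7, 3]
After 5 (swap(0, 3)): [6, 0, 2, 4, 5, 1, 7, 3]
After 6 (reverse(6, 7)): [6, 0, 2, 4, 5, 1, 3, 7]
After 7 (reverse(6, 7)): [6, 0, 2, 4, 5, 1, 7, 3]
After 8 (reverse(1, 5)): [6, 1, 5, 4, 2, 0, 7, 3]
After 9 (swap(4, 3)): [6, 1, 5, 2, 4, 0, 7, 3]
After 10 (rotate_left(5, 7, k=1)): [6, 1, 5, 2, 4, 7, 3, 0]
After 11 (rotate_left(5, 7, k=1)): [6, 1, 5, 2, 4, 3, 0, 7]
After 12 (swap(2, 4)): [6, 1, 4, 2, 5, 3, 0, 7]
After 13 (reverse(6, 7)): [6, 1, 4, 2, 5, 3, 7, 0]
After 14 (swap(3, 1)): [6, 2, 4, 1, 5, 3, 7, 0]
After 15 (rotate_left(4, 6, k=2)): [6, 2, 4, 1, 7, 5, 3, 0]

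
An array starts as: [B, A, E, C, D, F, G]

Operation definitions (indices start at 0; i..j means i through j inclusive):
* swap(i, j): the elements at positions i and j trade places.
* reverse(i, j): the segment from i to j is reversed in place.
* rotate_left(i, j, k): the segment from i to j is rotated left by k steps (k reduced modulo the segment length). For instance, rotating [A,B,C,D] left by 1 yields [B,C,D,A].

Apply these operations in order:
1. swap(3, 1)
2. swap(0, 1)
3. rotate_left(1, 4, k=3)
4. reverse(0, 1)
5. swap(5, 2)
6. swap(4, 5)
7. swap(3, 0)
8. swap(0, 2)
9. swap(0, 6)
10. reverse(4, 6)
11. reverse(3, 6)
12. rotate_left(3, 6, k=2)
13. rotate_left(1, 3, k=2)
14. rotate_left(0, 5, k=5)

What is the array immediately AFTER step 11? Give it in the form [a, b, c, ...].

Answer: [G, C, E, B, A, F, D]

Derivation:
After 1 (swap(3, 1)): [B, C, E, A, D, F, G]
After 2 (swap(0, 1)): [C, B, E, A, D, F, G]
After 3 (rotate_left(1, 4, k=3)): [C, D, B, E, A, F, G]
After 4 (reverse(0, 1)): [D, C, B, E, A, F, G]
After 5 (swap(5, 2)): [D, C, F, E, A, B, G]
After 6 (swap(4, 5)): [D, C, F, E, B, A, G]
After 7 (swap(3, 0)): [E, C, F, D, B, A, G]
After 8 (swap(0, 2)): [F, C, E, D, B, A, G]
After 9 (swap(0, 6)): [G, C, E, D, B, A, F]
After 10 (reverse(4, 6)): [G, C, E, D, F, A, B]
After 11 (reverse(3, 6)): [G, C, E, B, A, F, D]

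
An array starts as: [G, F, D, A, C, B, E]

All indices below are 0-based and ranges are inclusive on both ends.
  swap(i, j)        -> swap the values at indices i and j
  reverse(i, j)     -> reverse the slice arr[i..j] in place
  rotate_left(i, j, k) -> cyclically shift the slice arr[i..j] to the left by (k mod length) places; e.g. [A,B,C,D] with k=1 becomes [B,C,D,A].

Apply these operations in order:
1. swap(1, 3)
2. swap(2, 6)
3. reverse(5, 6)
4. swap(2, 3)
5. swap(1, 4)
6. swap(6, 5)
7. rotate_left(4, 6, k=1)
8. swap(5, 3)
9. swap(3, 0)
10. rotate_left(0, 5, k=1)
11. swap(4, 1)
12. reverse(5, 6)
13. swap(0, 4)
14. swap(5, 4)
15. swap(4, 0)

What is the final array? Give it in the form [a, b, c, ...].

Answer: [A, E, G, B, F, C, D]

Derivation:
After 1 (swap(1, 3)): [G, A, D, F, C, B, E]
After 2 (swap(2, 6)): [G, A, E, F, C, B, D]
After 3 (reverse(5, 6)): [G, A, E, F, C, D, B]
After 4 (swap(2, 3)): [G, A, F, E, C, D, B]
After 5 (swap(1, 4)): [G, C, F, E, A, D, B]
After 6 (swap(6, 5)): [G, C, F, E, A, B, D]
After 7 (rotate_left(4, 6, k=1)): [G, C, F, E, B, D, A]
After 8 (swap(5, 3)): [G, C, F, D, B, E, A]
After 9 (swap(3, 0)): [D, C, F, G, B, E, A]
After 10 (rotate_left(0, 5, k=1)): [C, F, G, B, E, D, A]
After 11 (swap(4, 1)): [C, E, G, B, F, D, A]
After 12 (reverse(5, 6)): [C, E, G, B, F, A, D]
After 13 (swap(0, 4)): [F, E, G, B, C, A, D]
After 14 (swap(5, 4)): [F, E, G, B, A, C, D]
After 15 (swap(4, 0)): [A, E, G, B, F, C, D]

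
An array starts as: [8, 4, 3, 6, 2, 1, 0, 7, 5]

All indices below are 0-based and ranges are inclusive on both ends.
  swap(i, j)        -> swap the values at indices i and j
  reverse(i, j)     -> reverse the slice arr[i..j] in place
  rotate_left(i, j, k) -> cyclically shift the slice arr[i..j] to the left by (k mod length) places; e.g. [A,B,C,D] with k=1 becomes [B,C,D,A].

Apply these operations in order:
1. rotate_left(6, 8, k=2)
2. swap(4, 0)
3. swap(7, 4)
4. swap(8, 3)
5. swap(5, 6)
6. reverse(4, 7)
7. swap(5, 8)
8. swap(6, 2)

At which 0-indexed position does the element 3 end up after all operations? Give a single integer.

After 1 (rotate_left(6, 8, k=2)): [8, 4, 3, 6, 2, 1, 5, 0, 7]
After 2 (swap(4, 0)): [2, 4, 3, 6, 8, 1, 5, 0, 7]
After 3 (swap(7, 4)): [2, 4, 3, 6, 0, 1, 5, 8, 7]
After 4 (swap(8, 3)): [2, 4, 3, 7, 0, 1, 5, 8, 6]
After 5 (swap(5, 6)): [2, 4, 3, 7, 0, 5, 1, 8, 6]
After 6 (reverse(4, 7)): [2, 4, 3, 7, 8, 1, 5, 0, 6]
After 7 (swap(5, 8)): [2, 4, 3, 7, 8, 6, 5, 0, 1]
After 8 (swap(6, 2)): [2, 4, 5, 7, 8, 6, 3, 0, 1]

Answer: 6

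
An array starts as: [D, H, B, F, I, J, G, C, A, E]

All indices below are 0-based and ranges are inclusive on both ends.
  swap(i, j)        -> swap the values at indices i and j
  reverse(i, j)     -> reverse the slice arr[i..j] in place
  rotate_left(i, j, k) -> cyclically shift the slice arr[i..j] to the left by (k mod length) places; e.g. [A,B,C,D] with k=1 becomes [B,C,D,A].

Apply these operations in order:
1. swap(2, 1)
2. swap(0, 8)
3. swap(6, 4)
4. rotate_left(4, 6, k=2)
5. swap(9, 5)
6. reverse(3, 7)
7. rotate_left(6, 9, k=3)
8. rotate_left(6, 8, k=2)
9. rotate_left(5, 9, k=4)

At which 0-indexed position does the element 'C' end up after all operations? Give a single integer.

Answer: 3

Derivation:
After 1 (swap(2, 1)): [D, B, H, F, I, J, G, C, A, E]
After 2 (swap(0, 8)): [A, B, H, F, I, J, G, C, D, E]
After 3 (swap(6, 4)): [A, B, H, F, G, J, I, C, D, E]
After 4 (rotate_left(4, 6, k=2)): [A, B, H, F, I, G, J, C, D, E]
After 5 (swap(9, 5)): [A, B, H, F, I, E, J, C, D, G]
After 6 (reverse(3, 7)): [A, B, H, C, J, E, I, F, D, G]
After 7 (rotate_left(6, 9, k=3)): [A, B, H, C, J, E, G, I, F, D]
After 8 (rotate_left(6, 8, k=2)): [A, B, H, C, J, E, F, G, I, D]
After 9 (rotate_left(5, 9, k=4)): [A, B, H, C, J, D, E, F, G, I]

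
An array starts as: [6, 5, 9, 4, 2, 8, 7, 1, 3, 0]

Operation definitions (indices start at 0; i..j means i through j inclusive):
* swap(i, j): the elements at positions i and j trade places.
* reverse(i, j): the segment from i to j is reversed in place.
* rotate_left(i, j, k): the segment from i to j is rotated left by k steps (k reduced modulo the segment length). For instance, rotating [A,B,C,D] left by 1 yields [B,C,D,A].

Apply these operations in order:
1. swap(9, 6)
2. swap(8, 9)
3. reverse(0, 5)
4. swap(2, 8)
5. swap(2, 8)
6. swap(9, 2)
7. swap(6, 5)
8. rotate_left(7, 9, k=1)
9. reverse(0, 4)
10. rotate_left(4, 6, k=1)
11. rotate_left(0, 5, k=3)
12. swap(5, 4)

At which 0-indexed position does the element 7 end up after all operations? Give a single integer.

Answer: 7

Derivation:
After 1 (swap(9, 6)): [6, 5, 9, 4, 2, 8, 0, 1, 3, 7]
After 2 (swap(8, 9)): [6, 5, 9, 4, 2, 8, 0, 1, 7, 3]
After 3 (reverse(0, 5)): [8, 2, 4, 9, 5, 6, 0, 1, 7, 3]
After 4 (swap(2, 8)): [8, 2, 7, 9, 5, 6, 0, 1, 4, 3]
After 5 (swap(2, 8)): [8, 2, 4, 9, 5, 6, 0, 1, 7, 3]
After 6 (swap(9, 2)): [8, 2, 3, 9, 5, 6, 0, 1, 7, 4]
After 7 (swap(6, 5)): [8, 2, 3, 9, 5, 0, 6, 1, 7, 4]
After 8 (rotate_left(7, 9, k=1)): [8, 2, 3, 9, 5, 0, 6, 7, 4, 1]
After 9 (reverse(0, 4)): [5, 9, 3, 2, 8, 0, 6, 7, 4, 1]
After 10 (rotate_left(4, 6, k=1)): [5, 9, 3, 2, 0, 6, 8, 7, 4, 1]
After 11 (rotate_left(0, 5, k=3)): [2, 0, 6, 5, 9, 3, 8, 7, 4, 1]
After 12 (swap(5, 4)): [2, 0, 6, 5, 3, 9, 8, 7, 4, 1]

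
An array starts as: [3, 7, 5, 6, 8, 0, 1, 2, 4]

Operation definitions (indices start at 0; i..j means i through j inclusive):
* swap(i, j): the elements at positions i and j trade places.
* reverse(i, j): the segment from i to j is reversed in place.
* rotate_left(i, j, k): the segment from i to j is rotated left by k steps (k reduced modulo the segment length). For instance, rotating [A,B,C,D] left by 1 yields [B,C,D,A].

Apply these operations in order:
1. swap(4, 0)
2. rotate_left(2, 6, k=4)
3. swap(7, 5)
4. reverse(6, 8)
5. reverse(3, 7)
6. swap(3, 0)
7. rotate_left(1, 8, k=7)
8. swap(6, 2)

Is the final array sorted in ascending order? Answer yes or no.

Answer: no

Derivation:
After 1 (swap(4, 0)): [8, 7, 5, 6, 3, 0, 1, 2, 4]
After 2 (rotate_left(2, 6, k=4)): [8, 7, 1, 5, 6, 3, 0, 2, 4]
After 3 (swap(7, 5)): [8, 7, 1, 5, 6, 2, 0, 3, 4]
After 4 (reverse(6, 8)): [8, 7, 1, 5, 6, 2, 4, 3, 0]
After 5 (reverse(3, 7)): [8, 7, 1, 3, 4, 2, 6, 5, 0]
After 6 (swap(3, 0)): [3, 7, 1, 8, 4, 2, 6, 5, 0]
After 7 (rotate_left(1, 8, k=7)): [3, 0, 7, 1, 8, 4, 2, 6, 5]
After 8 (swap(6, 2)): [3, 0, 2, 1, 8, 4, 7, 6, 5]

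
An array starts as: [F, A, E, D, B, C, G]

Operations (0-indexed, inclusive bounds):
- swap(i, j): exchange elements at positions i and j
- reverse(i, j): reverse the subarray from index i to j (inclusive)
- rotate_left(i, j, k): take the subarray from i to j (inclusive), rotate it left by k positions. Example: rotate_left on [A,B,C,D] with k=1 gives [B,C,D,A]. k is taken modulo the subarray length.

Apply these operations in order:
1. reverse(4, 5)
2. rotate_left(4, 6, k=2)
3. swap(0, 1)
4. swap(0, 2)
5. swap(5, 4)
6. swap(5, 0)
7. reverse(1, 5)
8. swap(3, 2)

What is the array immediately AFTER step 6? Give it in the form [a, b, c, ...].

Answer: [G, F, A, D, C, E, B]

Derivation:
After 1 (reverse(4, 5)): [F, A, E, D, C, B, G]
After 2 (rotate_left(4, 6, k=2)): [F, A, E, D, G, C, B]
After 3 (swap(0, 1)): [A, F, E, D, G, C, B]
After 4 (swap(0, 2)): [E, F, A, D, G, C, B]
After 5 (swap(5, 4)): [E, F, A, D, C, G, B]
After 6 (swap(5, 0)): [G, F, A, D, C, E, B]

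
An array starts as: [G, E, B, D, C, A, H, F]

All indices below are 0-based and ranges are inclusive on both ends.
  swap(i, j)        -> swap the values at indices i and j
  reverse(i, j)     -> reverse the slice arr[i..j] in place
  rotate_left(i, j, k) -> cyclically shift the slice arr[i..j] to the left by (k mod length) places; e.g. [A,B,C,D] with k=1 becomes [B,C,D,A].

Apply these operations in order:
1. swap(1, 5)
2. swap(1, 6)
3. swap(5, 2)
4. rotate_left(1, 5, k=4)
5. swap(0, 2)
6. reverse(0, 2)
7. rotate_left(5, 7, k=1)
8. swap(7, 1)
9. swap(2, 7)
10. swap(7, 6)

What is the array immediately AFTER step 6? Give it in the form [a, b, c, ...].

Answer: [G, B, H, E, D, C, A, F]

Derivation:
After 1 (swap(1, 5)): [G, A, B, D, C, E, H, F]
After 2 (swap(1, 6)): [G, H, B, D, C, E, A, F]
After 3 (swap(5, 2)): [G, H, E, D, C, B, A, F]
After 4 (rotate_left(1, 5, k=4)): [G, B, H, E, D, C, A, F]
After 5 (swap(0, 2)): [H, B, G, E, D, C, A, F]
After 6 (reverse(0, 2)): [G, B, H, E, D, C, A, F]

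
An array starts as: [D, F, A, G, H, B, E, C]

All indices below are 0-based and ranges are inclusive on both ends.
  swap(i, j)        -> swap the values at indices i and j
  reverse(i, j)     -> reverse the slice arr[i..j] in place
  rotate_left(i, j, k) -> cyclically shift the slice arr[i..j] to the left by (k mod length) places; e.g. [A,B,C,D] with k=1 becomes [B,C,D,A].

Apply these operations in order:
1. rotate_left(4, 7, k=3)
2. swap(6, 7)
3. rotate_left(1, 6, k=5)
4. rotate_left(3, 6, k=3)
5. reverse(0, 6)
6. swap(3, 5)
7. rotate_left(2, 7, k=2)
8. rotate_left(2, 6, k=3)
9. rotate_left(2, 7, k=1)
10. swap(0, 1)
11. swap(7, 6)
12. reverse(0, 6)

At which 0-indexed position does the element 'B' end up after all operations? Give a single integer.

Answer: 0

Derivation:
After 1 (rotate_left(4, 7, k=3)): [D, F, A, G, C, H, B, E]
After 2 (swap(6, 7)): [D, F, A, G, C, H, E, B]
After 3 (rotate_left(1, 6, k=5)): [D, E, F, A, G, C, H, B]
After 4 (rotate_left(3, 6, k=3)): [D, E, F, H, A, G, C, B]
After 5 (reverse(0, 6)): [C, G, A, H, F, E, D, B]
After 6 (swap(3, 5)): [C, G, A, E, F, H, D, B]
After 7 (rotate_left(2, 7, k=2)): [C, G, F, H, D, B, A, E]
After 8 (rotate_left(2, 6, k=3)): [C, G, B, A, F, H, D, E]
After 9 (rotate_left(2, 7, k=1)): [C, G, A, F, H, D, E, B]
After 10 (swap(0, 1)): [G, C, A, F, H, D, E, B]
After 11 (swap(7, 6)): [G, C, A, F, H, D, B, E]
After 12 (reverse(0, 6)): [B, D, H, F, A, C, G, E]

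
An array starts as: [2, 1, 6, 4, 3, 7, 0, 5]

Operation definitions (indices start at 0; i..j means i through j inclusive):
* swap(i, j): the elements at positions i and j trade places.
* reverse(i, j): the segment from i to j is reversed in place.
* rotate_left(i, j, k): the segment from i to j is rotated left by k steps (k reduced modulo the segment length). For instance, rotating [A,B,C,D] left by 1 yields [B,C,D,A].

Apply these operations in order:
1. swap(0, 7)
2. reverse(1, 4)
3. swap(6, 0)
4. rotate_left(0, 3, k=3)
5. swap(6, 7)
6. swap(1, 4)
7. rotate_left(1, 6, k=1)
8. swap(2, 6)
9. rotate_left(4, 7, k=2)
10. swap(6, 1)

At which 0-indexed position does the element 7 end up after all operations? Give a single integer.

After 1 (swap(0, 7)): [5, 1, 6, 4, 3, 7, 0, 2]
After 2 (reverse(1, 4)): [5, 3, 4, 6, 1, 7, 0, 2]
After 3 (swap(6, 0)): [0, 3, 4, 6, 1, 7, 5, 2]
After 4 (rotate_left(0, 3, k=3)): [6, 0, 3, 4, 1, 7, 5, 2]
After 5 (swap(6, 7)): [6, 0, 3, 4, 1, 7, 2, 5]
After 6 (swap(1, 4)): [6, 1, 3, 4, 0, 7, 2, 5]
After 7 (rotate_left(1, 6, k=1)): [6, 3, 4, 0, 7, 2, 1, 5]
After 8 (swap(2, 6)): [6, 3, 1, 0, 7, 2, 4, 5]
After 9 (rotate_left(4, 7, k=2)): [6, 3, 1, 0, 4, 5, 7, 2]
After 10 (swap(6, 1)): [6, 7, 1, 0, 4, 5, 3, 2]

Answer: 1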